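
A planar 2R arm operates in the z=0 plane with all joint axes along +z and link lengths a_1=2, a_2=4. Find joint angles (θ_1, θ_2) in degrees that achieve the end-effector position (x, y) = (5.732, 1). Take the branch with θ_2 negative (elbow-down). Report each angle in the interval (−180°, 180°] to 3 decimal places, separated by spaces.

cos θ_2 = (33.8558−2²−4²)/(2·2·4) = 0.8660; θ_2 = -30.0042° (elbow-down)
β = atan2(1.0000,5.7320) = 9.8962°; ψ = atan2(-2.0003,5.4640) = -20.1067°
θ_1 = β − ψ = 30.0029°

30.003 -30.004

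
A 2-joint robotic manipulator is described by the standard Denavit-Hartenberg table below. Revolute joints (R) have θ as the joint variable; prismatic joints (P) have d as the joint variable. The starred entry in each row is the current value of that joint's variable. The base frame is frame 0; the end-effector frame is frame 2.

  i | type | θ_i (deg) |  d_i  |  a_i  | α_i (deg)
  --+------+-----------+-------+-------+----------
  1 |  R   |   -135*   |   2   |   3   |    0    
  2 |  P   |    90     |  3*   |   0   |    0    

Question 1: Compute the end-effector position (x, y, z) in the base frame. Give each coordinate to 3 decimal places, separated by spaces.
after link 1: o_1 = (-2.1213, -2.1213, 2.0000)
after link 2: o_2 = (-2.1213, -2.1213, 5.0000)

-2.121 -2.121 5.000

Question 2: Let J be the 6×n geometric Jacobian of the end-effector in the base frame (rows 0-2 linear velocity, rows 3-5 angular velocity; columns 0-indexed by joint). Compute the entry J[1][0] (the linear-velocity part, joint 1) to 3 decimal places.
-2.121

axis z_0 = ẑ; lever o_n−o_0 = (-2.1213,-2.1213,5.0000)
cross product → J_v[:, 0] = (2.1213,-2.1213,0.0000)
J_ω[:, 0] = z_0
entry J[1][0] = -2.1213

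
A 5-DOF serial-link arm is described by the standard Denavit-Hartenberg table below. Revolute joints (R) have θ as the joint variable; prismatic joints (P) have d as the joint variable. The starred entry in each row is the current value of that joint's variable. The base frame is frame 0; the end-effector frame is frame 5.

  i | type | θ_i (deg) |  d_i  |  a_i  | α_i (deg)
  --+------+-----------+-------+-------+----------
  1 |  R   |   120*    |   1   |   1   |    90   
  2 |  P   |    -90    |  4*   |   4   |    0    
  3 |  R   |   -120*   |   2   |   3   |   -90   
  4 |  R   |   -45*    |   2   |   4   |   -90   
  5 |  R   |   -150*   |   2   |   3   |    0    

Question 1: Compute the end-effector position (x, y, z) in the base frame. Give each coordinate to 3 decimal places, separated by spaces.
7.546 -1.915 -3.328

after link 1: o_1 = (-0.5000, 0.8660, 1.0000)
after link 2: o_2 = (2.9641, 2.8660, -3.0000)
after link 3: o_3 = (5.9952, 1.6160, -1.5000)
after link 4: o_4 = (10.1694, 0.0429, -1.8178)
after link 5: o_5 = (7.5456, -1.9151, -3.3283)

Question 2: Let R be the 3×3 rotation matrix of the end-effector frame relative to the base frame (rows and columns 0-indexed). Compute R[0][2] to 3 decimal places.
End-effector z-axis (col 2 of R) = (-0.3062,-0.8839,0.3536)
R[0][2] = -0.3062

-0.306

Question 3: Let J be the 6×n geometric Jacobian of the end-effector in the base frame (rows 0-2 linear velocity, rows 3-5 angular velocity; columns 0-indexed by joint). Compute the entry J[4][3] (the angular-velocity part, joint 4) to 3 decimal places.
axis z_3 = (0.2500,-0.4330,-0.8660); lever o_n−o_3 = (1.5504,-3.5311,-1.8283)
cross product → J_v[:, 3] = (-2.2664,-0.8856,-0.2115)
J_ω[:, 3] = z_3
entry J[4][3] = -0.4330

-0.433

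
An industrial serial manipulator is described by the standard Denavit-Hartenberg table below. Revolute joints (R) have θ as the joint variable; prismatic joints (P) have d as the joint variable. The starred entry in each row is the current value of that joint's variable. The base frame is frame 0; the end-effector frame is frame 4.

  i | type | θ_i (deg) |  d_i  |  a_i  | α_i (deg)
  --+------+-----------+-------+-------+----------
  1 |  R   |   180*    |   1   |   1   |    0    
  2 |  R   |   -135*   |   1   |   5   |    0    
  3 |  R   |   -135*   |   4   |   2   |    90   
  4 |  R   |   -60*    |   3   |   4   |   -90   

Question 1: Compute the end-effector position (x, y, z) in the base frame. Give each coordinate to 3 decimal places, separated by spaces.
-0.464 -0.464 2.536

after link 1: o_1 = (-1.0000, 0.0000, 1.0000)
after link 2: o_2 = (2.5355, 3.5355, 2.0000)
after link 3: o_3 = (2.5355, 1.5355, 6.0000)
after link 4: o_4 = (-0.4645, -0.4645, 2.5359)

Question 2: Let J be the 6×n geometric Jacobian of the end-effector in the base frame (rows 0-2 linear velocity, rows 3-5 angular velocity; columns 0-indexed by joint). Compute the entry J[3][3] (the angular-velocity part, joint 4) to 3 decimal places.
-1.000

axis z_3 = (-1.0000,0.0000,0.0000); lever o_n−o_3 = (-3.0000,-2.0000,-3.4641)
cross product → J_v[:, 3] = (0.0000,-3.4641,2.0000)
J_ω[:, 3] = z_3
entry J[3][3] = -1.0000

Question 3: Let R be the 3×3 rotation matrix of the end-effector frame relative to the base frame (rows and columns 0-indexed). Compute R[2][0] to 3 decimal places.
End-effector x-axis (col 0 of R) = (-0.0000,-0.5000,-0.8660)
R[2][0] = -0.8660

-0.866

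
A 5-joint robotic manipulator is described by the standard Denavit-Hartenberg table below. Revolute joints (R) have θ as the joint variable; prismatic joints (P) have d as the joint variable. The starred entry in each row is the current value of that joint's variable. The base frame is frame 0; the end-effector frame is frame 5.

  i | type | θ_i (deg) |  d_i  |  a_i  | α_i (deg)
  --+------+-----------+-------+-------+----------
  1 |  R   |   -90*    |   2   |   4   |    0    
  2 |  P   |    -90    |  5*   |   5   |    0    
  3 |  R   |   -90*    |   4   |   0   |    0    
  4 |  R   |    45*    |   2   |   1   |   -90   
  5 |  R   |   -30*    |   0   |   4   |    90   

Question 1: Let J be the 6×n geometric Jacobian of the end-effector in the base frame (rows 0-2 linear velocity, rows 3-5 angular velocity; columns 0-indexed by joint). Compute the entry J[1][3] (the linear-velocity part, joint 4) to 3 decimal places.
-3.157

axis z_3 = (0.0000,0.0000,1.0000); lever o_n−o_3 = (-3.1566,3.1566,4.0000)
cross product → J_v[:, 3] = (-3.1566,-3.1566,0.0000)
J_ω[:, 3] = z_3
entry J[1][3] = -3.1566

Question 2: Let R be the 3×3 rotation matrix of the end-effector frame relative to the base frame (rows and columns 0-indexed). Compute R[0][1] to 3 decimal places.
-0.707

End-effector y-axis (col 1 of R) = (-0.7071,-0.7071,0.0000)
R[0][1] = -0.7071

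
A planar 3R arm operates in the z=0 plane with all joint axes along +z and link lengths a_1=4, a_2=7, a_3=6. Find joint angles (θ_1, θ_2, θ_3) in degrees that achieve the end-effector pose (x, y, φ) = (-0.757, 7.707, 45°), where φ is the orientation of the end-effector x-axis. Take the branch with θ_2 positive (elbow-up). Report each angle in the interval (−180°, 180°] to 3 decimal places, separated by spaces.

wrist centre = target − a_3·(cos φ, sin φ) = (-4.9996, 3.4644)
cos θ_2 = (36.9982−4²−7²)/(2·4·7) = -0.5000; θ_2 = 120.0021° (elbow-up)
β = atan2(3.4644,-4.9996) = 145.2811°; ψ = atan2(6.0620,0.4998) = 85.2870°
θ_1 = β − ψ = 59.9941°
θ_3 = φ − θ_1 − θ_2 = -134.9962° (wrapped to (-180°,180°])

59.994 120.002 -134.996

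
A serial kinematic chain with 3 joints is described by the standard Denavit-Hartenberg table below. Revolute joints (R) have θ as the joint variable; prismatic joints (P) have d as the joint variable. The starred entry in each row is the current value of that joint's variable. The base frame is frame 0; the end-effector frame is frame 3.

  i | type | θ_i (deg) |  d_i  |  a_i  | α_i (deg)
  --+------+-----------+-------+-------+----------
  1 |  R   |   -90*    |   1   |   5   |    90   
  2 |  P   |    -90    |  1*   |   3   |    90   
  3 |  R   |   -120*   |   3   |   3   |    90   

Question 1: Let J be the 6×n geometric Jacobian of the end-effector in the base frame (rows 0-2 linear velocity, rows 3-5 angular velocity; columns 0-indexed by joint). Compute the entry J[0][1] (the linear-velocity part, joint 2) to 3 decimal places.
prismatic axis z_1 = (-1.0000,-0.0000,0.0000)
J_v[:, 1] = z_1; J_ω[:, 1] = (0,0,0)
entry J[0][1] = -1.0000

-1.000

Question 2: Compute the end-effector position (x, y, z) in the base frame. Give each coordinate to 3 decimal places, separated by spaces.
after link 1: o_1 = (0.0000, -5.0000, 1.0000)
after link 2: o_2 = (-1.0000, -5.0000, -2.0000)
after link 3: o_3 = (1.5981, -2.0000, -0.5000)

1.598 -2.000 -0.500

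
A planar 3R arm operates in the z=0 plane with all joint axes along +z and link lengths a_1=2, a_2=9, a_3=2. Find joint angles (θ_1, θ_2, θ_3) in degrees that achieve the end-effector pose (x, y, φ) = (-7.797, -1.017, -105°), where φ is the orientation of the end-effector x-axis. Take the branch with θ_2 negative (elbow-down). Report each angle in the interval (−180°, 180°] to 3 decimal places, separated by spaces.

wrist centre = target − a_3·(cos φ, sin φ) = (-7.2794, 0.9149)
cos θ_2 = (53.8261−2²−9²)/(2·2·9) = -0.8659; θ_2 = -149.9905° (elbow-down)
β = atan2(0.9149,-7.2794) = 172.8368°; ψ = atan2(-4.5013,-5.7935) = -142.1543°
θ_1 = β − ψ = 314.9911°
θ_3 = φ − θ_1 − θ_2 = 89.9994° (wrapped to (-180°,180°])

-45.009 -149.991 89.999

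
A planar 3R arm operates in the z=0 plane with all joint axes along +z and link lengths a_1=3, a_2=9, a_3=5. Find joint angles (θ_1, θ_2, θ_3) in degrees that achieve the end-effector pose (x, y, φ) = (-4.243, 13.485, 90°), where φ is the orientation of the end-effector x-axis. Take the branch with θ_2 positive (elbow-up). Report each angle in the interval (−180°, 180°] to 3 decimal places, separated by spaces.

45.001 90.002 -45.003

wrist centre = target − a_3·(cos φ, sin φ) = (-4.2430, 8.4850)
cos θ_2 = (89.9983−3²−9²)/(2·3·9) = -0.0000; θ_2 = 90.0018° (elbow-up)
β = atan2(8.4850,-4.2430) = 116.5678°; ψ = atan2(9.0000,2.9997) = 71.5667°
θ_1 = β − ψ = 45.0011°
θ_3 = φ − θ_1 − θ_2 = -45.0029° (wrapped to (-180°,180°])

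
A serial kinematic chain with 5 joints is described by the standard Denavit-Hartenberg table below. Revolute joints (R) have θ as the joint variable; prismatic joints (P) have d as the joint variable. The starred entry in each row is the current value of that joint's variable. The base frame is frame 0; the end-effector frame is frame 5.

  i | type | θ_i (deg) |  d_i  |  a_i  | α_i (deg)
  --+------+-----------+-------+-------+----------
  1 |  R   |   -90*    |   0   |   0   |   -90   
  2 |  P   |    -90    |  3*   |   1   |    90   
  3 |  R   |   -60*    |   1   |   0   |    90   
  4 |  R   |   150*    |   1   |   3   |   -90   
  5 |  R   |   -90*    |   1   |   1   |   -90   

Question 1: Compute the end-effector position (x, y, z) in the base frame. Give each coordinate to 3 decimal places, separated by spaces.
4.683 1.634 -2.281

after link 1: o_1 = (0.0000, 0.0000, 0.0000)
after link 2: o_2 = (3.0000, 0.0000, 1.0000)
after link 3: o_3 = (3.0000, 1.0000, 1.0000)
after link 4: o_4 = (4.7500, 2.5000, -1.1651)
after link 5: o_5 = (4.6830, 1.6340, -2.2811)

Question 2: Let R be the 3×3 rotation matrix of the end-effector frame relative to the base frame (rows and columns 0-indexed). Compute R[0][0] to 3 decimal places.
-0.500

End-effector x-axis (col 0 of R) = (-0.5000,0.0000,-0.8660)
R[0][0] = -0.5000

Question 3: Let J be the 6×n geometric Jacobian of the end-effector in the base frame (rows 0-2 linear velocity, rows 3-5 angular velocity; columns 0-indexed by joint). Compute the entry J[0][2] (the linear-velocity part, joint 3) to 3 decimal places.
-3.281

axis z_2 = (-0.0000,1.0000,0.0000); lever o_n−o_2 = (1.6830,1.6340,-3.2811)
cross product → J_v[:, 2] = (-3.2811,0.0000,-1.6830)
J_ω[:, 2] = z_2
entry J[0][2] = -3.2811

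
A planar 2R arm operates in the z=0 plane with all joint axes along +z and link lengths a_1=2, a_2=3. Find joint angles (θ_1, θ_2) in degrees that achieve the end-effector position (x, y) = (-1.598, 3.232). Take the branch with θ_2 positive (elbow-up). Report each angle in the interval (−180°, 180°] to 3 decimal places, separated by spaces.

59.997 90.003

cos θ_2 = (12.9994−2²−3²)/(2·2·3) = -0.0000; θ_2 = 90.0027° (elbow-up)
β = atan2(3.2320,-1.5980) = 116.3092°; ψ = atan2(3.0000,1.9999) = 56.3118°
θ_1 = β − ψ = 59.9974°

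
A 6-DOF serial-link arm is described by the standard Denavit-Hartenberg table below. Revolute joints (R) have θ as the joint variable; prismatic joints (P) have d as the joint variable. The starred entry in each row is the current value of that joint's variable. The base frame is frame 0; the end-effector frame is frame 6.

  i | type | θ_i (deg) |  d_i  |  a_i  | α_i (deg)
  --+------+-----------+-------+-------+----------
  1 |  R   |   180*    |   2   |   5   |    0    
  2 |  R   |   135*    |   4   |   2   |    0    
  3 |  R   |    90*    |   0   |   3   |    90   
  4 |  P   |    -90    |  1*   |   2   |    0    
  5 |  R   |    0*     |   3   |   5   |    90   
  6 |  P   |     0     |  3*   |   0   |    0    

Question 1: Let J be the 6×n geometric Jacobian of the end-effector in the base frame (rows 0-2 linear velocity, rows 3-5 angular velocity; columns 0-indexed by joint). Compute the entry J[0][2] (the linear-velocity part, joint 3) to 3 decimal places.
axis z_2 = (0.0000,0.0000,1.0000); lever o_n−o_2 = (2.8284,-2.8284,-7.0000)
cross product → J_v[:, 2] = (2.8284,2.8284,-0.0000)
J_ω[:, 2] = z_2
entry J[0][2] = 2.8284

2.828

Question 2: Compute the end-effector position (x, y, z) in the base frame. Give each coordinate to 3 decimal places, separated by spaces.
after link 1: o_1 = (-5.0000, 0.0000, 2.0000)
after link 2: o_2 = (-3.5858, -1.4142, 6.0000)
after link 3: o_3 = (-1.4645, 0.7071, 6.0000)
after link 4: o_4 = (-0.7574, -0.0000, 4.0000)
after link 5: o_5 = (1.3640, -2.1213, -1.0000)
after link 6: o_6 = (-0.7574, -4.2426, -1.0000)

-0.757 -4.243 -1.000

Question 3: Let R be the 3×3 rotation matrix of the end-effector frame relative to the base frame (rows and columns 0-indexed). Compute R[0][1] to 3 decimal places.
End-effector y-axis (col 1 of R) = (0.7071,-0.7071,0.0000)
R[0][1] = 0.7071

0.707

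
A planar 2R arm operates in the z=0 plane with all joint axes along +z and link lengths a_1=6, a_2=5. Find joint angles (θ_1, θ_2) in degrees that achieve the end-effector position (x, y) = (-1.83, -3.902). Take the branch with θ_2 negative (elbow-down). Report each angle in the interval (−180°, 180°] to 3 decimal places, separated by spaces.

-60.005 -134.999

cos θ_2 = (18.5745−6²−5²)/(2·6·5) = -0.7071; θ_2 = -134.9988° (elbow-down)
β = atan2(-3.9020,-1.8300) = -115.1261°; ψ = atan2(-3.5356,2.4645) = -55.1211°
θ_1 = β − ψ = -60.0050°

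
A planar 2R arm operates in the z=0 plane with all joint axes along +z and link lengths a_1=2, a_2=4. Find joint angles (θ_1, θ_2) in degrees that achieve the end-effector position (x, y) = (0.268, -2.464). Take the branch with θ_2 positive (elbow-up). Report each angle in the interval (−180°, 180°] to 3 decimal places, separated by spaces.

149.996 150.003

cos θ_2 = (6.1431−2²−4²)/(2·2·4) = -0.8661; θ_2 = 150.0034° (elbow-up)
β = atan2(-2.4640,0.2680) = -83.7926°; ψ = atan2(1.9998,-1.4642) = 126.2110°
θ_1 = β − ψ = -210.0036°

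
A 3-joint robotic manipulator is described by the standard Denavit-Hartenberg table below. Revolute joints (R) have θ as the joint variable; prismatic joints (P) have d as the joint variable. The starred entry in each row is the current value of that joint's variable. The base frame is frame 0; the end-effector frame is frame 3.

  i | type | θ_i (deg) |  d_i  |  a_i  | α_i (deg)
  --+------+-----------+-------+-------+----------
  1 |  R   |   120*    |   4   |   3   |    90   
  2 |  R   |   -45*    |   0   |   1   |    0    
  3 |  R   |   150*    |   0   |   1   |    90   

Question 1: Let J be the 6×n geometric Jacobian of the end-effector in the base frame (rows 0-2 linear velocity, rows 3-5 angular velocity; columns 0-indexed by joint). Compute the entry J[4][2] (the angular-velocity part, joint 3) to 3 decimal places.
0.500

axis z_2 = (0.8660,0.5000,0.0000); lever o_n−o_2 = (0.1294,-0.2241,0.9659)
cross product → J_v[:, 2] = (0.4830,-0.8365,-0.2588)
J_ω[:, 2] = z_2
entry J[4][2] = 0.5000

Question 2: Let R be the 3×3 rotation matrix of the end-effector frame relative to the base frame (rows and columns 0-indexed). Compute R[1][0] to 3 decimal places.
End-effector x-axis (col 0 of R) = (0.1294,-0.2241,0.9659)
R[1][0] = -0.2241

-0.224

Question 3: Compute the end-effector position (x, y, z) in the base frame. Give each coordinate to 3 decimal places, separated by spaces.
after link 1: o_1 = (-1.5000, 2.5981, 4.0000)
after link 2: o_2 = (-1.8536, 3.2104, 3.2929)
after link 3: o_3 = (-1.7241, 2.9863, 4.2588)

-1.724 2.986 4.259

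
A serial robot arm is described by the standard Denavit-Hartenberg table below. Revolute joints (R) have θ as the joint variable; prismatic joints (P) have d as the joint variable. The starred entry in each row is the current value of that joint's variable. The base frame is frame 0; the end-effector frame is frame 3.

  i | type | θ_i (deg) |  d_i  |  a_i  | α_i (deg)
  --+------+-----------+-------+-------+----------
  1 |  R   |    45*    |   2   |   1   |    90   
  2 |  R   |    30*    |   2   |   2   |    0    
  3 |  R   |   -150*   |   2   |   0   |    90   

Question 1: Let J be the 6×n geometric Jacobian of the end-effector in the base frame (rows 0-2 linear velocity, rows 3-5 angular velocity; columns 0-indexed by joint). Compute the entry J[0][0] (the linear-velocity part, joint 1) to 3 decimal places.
axis z_0 = ẑ; lever o_n−o_0 = (4.7603,-0.8966,3.0000)
cross product → J_v[:, 0] = (0.8966,4.7603,-0.0000)
J_ω[:, 0] = z_0
entry J[0][0] = 0.8966

0.897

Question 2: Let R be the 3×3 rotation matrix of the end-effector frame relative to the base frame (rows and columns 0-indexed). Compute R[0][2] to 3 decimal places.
End-effector z-axis (col 2 of R) = (-0.6124,-0.6124,0.5000)
R[0][2] = -0.6124

-0.612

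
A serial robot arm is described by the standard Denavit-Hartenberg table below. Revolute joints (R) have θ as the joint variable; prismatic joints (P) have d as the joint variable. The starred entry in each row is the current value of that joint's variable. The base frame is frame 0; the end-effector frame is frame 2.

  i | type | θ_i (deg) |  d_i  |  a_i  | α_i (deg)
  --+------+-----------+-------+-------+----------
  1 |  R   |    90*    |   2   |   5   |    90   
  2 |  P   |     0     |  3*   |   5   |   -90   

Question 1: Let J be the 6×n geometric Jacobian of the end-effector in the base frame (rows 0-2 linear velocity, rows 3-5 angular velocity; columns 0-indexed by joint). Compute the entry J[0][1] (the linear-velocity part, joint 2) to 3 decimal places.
prismatic axis z_1 = (1.0000,-0.0000,0.0000)
J_v[:, 1] = z_1; J_ω[:, 1] = (0,0,0)
entry J[0][1] = 1.0000

1.000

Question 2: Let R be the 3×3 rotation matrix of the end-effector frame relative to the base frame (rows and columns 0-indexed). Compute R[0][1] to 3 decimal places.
-1.000

End-effector y-axis (col 1 of R) = (-1.0000,0.0000,0.0000)
R[0][1] = -1.0000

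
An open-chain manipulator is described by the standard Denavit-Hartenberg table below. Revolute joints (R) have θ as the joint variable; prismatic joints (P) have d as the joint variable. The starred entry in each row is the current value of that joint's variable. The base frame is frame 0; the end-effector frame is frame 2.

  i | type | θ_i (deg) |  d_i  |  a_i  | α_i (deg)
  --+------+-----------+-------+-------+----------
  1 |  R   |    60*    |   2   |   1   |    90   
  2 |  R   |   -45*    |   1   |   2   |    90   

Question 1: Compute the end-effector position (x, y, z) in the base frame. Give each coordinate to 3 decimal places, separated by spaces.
2.073 1.591 0.586

after link 1: o_1 = (0.5000, 0.8660, 2.0000)
after link 2: o_2 = (2.0731, 1.5908, 0.5858)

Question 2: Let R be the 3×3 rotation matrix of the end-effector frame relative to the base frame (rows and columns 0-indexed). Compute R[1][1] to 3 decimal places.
End-effector y-axis (col 1 of R) = (0.8660,-0.5000,0.0000)
R[1][1] = -0.5000

-0.500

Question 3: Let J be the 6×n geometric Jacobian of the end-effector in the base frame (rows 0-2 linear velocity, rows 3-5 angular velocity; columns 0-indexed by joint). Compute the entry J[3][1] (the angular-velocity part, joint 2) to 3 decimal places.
0.866

axis z_1 = (0.8660,-0.5000,0.0000); lever o_n−o_1 = (1.5731,0.7247,-1.4142)
cross product → J_v[:, 1] = (0.7071,1.2247,1.4142)
J_ω[:, 1] = z_1
entry J[3][1] = 0.8660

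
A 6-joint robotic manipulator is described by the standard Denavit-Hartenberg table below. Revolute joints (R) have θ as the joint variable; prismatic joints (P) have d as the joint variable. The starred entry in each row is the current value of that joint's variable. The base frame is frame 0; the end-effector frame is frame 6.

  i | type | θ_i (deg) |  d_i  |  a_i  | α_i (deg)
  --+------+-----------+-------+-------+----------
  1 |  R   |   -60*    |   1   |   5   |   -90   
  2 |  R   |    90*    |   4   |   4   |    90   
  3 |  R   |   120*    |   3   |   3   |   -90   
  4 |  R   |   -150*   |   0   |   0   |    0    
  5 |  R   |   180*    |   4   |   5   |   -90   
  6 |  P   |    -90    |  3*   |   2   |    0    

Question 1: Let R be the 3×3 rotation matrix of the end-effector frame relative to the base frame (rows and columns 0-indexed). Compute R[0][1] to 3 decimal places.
End-effector y-axis (col 1 of R) = (0.3995,0.8080,0.4330)
R[0][1] = 0.3995

0.400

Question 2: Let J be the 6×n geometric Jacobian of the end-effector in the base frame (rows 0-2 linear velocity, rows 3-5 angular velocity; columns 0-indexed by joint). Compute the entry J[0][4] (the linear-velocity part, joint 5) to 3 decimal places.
-5.239

axis z_4 = (-0.4330,-0.2500,0.8660); lever o_n−o_4 = (-3.0245,4.1405,6.6112)
cross product → J_v[:, 4] = (-5.2386,0.2434,-2.5490)
J_ω[:, 4] = z_4
entry J[0][4] = -5.2386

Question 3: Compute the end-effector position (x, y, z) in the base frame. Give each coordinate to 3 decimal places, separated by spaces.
6.690 0.511 5.111

after link 1: o_1 = (2.5000, -4.3301, 1.0000)
after link 2: o_2 = (5.9641, -2.3301, -3.0000)
after link 3: o_3 = (9.7141, -3.6292, -1.5000)
after link 4: o_4 = (9.7141, -3.6292, -1.5000)
after link 5: o_5 = (9.9796, -0.5891, 4.1292)
after link 6: o_6 = (6.6896, 0.5114, 5.1112)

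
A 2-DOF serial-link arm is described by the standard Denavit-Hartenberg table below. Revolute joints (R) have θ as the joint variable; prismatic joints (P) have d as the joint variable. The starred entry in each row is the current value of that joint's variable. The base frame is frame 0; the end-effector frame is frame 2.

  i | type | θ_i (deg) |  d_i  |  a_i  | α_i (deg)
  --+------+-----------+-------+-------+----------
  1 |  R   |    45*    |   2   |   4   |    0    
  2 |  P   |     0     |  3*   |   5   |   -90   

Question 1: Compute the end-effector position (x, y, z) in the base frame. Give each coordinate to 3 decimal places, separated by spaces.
6.364 6.364 5.000

after link 1: o_1 = (2.8284, 2.8284, 2.0000)
after link 2: o_2 = (6.3640, 6.3640, 5.0000)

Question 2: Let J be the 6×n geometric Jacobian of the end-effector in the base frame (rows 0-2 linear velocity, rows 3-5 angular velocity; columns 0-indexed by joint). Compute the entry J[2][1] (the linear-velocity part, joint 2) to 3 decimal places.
1.000

prismatic axis z_1 = (0.0000,0.0000,1.0000)
J_v[:, 1] = z_1; J_ω[:, 1] = (0,0,0)
entry J[2][1] = 1.0000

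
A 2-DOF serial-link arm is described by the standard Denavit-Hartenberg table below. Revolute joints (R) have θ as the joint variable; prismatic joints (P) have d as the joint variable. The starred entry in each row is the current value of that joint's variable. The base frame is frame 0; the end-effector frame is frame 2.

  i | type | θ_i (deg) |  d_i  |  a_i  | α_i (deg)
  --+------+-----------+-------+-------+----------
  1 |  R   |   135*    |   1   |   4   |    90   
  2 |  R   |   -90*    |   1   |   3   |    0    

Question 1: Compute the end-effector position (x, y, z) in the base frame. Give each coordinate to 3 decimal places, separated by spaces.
-2.121 3.536 -2.000

after link 1: o_1 = (-2.8284, 2.8284, 1.0000)
after link 2: o_2 = (-2.1213, 3.5355, -2.0000)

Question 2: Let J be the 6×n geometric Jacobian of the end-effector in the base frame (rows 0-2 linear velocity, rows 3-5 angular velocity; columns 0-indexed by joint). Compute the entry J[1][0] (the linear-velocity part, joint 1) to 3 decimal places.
axis z_0 = ẑ; lever o_n−o_0 = (-2.1213,3.5355,-2.0000)
cross product → J_v[:, 0] = (-3.5355,-2.1213,0.0000)
J_ω[:, 0] = z_0
entry J[1][0] = -2.1213

-2.121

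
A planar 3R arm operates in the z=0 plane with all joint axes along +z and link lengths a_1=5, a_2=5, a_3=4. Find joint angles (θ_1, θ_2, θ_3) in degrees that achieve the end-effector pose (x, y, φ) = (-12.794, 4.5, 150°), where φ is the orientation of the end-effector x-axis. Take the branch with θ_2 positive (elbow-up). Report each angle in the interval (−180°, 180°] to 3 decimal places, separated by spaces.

149.995 30.010 -30.005

wrist centre = target − a_3·(cos φ, sin φ) = (-9.3299, 2.5000)
cos θ_2 = (93.2970−5²−5²)/(2·5·5) = 0.8659; θ_2 = 30.0098° (elbow-up)
β = atan2(2.5000,-9.3299) = 164.9996°; ψ = atan2(2.5007,9.3297) = 15.0049°
θ_1 = β − ψ = 149.9948°
θ_3 = φ − θ_1 − θ_2 = -30.0045° (wrapped to (-180°,180°])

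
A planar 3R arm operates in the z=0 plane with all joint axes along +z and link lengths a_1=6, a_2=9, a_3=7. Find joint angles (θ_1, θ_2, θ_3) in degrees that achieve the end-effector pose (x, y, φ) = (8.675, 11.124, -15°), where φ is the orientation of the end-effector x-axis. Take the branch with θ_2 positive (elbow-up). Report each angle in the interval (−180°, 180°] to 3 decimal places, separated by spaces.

44.997 60.003 -120.000

wrist centre = target − a_3·(cos φ, sin φ) = (1.9135, 12.9357)
cos θ_2 = (170.9948−6²−9²)/(2·6·9) = 0.5000; θ_2 = 60.0032° (elbow-up)
β = atan2(12.9357,1.9135) = 81.5855°; ψ = atan2(7.7945,10.4996) = 36.5888°
θ_1 = β − ψ = 44.9967°
θ_3 = φ − θ_1 − θ_2 = -119.9999° (wrapped to (-180°,180°])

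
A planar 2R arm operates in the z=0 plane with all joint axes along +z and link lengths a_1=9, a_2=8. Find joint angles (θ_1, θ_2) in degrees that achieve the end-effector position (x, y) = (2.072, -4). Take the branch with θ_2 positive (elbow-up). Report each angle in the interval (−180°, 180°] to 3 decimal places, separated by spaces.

cos θ_2 = (20.2932−9²−8²)/(2·9·8) = -0.8660; θ_2 = 149.9993° (elbow-up)
β = atan2(-4.0000,2.0720) = -62.6158°; ψ = atan2(4.0001,2.0718) = 62.6181°
θ_1 = β − ψ = -125.2339°

-125.234 149.999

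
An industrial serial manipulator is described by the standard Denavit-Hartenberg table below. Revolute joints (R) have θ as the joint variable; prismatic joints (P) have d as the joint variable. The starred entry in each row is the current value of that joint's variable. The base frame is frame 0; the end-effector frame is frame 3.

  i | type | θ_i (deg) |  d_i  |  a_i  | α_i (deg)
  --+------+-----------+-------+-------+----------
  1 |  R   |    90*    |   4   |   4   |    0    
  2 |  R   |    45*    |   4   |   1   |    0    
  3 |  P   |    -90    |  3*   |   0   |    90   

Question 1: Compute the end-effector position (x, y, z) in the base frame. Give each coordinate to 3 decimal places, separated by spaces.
-0.707 4.707 11.000

after link 1: o_1 = (0.0000, 4.0000, 4.0000)
after link 2: o_2 = (-0.7071, 4.7071, 8.0000)
after link 3: o_3 = (-0.7071, 4.7071, 11.0000)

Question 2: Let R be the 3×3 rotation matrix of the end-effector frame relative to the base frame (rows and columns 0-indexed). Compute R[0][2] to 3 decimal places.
0.707

End-effector z-axis (col 2 of R) = (0.7071,-0.7071,0.0000)
R[0][2] = 0.7071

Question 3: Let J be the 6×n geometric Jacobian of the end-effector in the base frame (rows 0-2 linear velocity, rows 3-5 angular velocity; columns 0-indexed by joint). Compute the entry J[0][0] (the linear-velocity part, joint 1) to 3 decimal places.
-4.707

axis z_0 = ẑ; lever o_n−o_0 = (-0.7071,4.7071,11.0000)
cross product → J_v[:, 0] = (-4.7071,-0.7071,0.0000)
J_ω[:, 0] = z_0
entry J[0][0] = -4.7071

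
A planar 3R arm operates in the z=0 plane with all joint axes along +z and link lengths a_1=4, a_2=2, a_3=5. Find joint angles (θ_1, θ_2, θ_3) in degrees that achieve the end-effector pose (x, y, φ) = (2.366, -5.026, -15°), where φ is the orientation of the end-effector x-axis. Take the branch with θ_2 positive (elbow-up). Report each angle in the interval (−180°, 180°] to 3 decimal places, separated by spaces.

-149.998 90.012 44.986

wrist centre = target − a_3·(cos φ, sin φ) = (-2.4636, -3.7319)
cos θ_2 = (19.9966−4²−2²)/(2·4·2) = -0.0002; θ_2 = 90.0122° (elbow-up)
β = atan2(-3.7319,-2.4636) = -123.4309°; ψ = atan2(2.0000,3.9996) = 26.5675°
θ_1 = β − ψ = -149.9984°
θ_3 = φ − θ_1 − θ_2 = 44.9862° (wrapped to (-180°,180°])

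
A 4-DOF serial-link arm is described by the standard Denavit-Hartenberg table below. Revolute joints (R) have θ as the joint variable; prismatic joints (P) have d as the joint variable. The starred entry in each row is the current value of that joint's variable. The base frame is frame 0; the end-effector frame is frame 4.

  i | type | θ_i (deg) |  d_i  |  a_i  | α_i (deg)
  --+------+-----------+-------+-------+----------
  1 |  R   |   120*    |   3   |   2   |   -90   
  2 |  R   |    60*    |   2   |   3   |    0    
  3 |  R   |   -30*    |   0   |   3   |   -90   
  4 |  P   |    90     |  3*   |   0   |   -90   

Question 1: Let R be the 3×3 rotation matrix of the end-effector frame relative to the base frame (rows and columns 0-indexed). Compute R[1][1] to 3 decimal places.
End-effector y-axis (col 1 of R) = (-0.2500,0.4330,0.8660)
R[1][1] = 0.4330

0.433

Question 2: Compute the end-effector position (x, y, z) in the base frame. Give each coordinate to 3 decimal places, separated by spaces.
after link 1: o_1 = (-1.0000, 1.7321, 3.0000)
after link 2: o_2 = (-3.4821, 2.0311, 0.4019)
after link 3: o_3 = (-4.7811, 4.2811, -1.0981)
after link 4: o_4 = (-4.0311, 2.9821, -3.6962)

-4.031 2.982 -3.696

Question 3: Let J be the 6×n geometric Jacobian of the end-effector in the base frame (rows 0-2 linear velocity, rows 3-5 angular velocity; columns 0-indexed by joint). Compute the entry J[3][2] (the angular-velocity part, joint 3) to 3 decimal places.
-0.866

axis z_2 = (-0.8660,-0.5000,0.0000); lever o_n−o_2 = (-0.5490,0.9510,-4.0981)
cross product → J_v[:, 2] = (2.0490,-3.5490,-1.0981)
J_ω[:, 2] = z_2
entry J[3][2] = -0.8660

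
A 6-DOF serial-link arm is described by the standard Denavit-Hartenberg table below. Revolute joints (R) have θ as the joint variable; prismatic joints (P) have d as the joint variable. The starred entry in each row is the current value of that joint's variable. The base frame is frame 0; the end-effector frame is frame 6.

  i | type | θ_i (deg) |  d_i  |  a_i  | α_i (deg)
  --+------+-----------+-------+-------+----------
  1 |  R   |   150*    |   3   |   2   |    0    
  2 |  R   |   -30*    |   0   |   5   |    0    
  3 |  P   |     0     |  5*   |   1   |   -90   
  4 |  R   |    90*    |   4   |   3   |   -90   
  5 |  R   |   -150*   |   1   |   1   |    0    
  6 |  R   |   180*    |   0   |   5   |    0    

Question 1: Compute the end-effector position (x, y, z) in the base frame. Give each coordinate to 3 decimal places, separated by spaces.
-5.964 4.330 1.536

after link 1: o_1 = (-1.7321, 1.0000, 3.0000)
after link 2: o_2 = (-4.2321, 5.3301, 3.0000)
after link 3: o_3 = (-4.7321, 6.1962, 8.0000)
after link 4: o_4 = (-8.1962, 4.1962, 5.0000)
after link 5: o_5 = (-8.1292, 3.0801, 5.8660)
after link 6: o_6 = (-5.9641, 4.3301, 1.5359)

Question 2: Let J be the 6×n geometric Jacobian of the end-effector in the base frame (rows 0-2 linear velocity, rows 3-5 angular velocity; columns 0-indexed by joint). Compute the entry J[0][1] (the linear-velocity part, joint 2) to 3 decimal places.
axis z_1 = (0.0000,0.0000,1.0000); lever o_n−o_1 = (-4.2321,3.3301,-1.4641)
cross product → J_v[:, 1] = (-3.3301,-4.2321,0.0000)
J_ω[:, 1] = z_1
entry J[0][1] = -3.3301

-3.330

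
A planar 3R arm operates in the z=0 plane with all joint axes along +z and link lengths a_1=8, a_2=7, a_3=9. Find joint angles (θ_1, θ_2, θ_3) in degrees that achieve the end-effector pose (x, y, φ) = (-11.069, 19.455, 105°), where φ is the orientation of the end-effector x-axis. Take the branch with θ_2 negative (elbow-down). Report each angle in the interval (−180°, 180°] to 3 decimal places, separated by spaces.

wrist centre = target − a_3·(cos φ, sin φ) = (-8.7396, 10.7617)
cos θ_2 = (192.1946−8²−7²)/(2·8·7) = 0.7071; θ_2 = -45.0010° (elbow-down)
β = atan2(10.7617,-8.7396) = 129.0803°; ψ = atan2(-4.9498,12.9497) = -20.9187°
θ_1 = β − ψ = 149.9990°
θ_3 = φ − θ_1 − θ_2 = 0.0020° (wrapped to (-180°,180°])

149.999 -45.001 0.002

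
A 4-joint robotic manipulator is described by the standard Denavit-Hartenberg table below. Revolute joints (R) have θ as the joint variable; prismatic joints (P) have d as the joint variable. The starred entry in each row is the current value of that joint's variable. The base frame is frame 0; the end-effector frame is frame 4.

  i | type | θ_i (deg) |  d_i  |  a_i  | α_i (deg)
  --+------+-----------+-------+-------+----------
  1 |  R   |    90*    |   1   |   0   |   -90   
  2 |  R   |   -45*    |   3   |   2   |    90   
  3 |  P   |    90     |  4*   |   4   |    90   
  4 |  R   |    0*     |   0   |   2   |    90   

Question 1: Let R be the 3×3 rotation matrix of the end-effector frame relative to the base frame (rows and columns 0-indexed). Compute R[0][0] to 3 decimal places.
End-effector x-axis (col 0 of R) = (-1.0000,0.0000,0.0000)
R[0][0] = -1.0000

-1.000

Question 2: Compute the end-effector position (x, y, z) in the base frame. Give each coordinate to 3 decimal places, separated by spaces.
-9.000 -1.414 5.243

after link 1: o_1 = (0.0000, 0.0000, 1.0000)
after link 2: o_2 = (-3.0000, 1.4142, 2.4142)
after link 3: o_3 = (-7.0000, -1.4142, 5.2426)
after link 4: o_4 = (-9.0000, -1.4142, 5.2426)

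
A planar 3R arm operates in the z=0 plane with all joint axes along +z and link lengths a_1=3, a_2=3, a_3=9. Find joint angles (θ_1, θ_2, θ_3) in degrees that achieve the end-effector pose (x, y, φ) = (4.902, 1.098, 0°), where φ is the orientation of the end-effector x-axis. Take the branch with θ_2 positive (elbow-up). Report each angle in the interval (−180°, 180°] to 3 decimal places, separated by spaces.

wrist centre = target − a_3·(cos φ, sin φ) = (-4.0980, 1.0980)
cos θ_2 = (17.9992−3²−3²)/(2·3·3) = -0.0000; θ_2 = 90.0025° (elbow-up)
β = atan2(1.0980,-4.0980) = 165.0007°; ψ = atan2(3.0000,2.9999) = 45.0013°
θ_1 = β − ψ = 119.9995°
θ_3 = φ − θ_1 − θ_2 = 149.9980° (wrapped to (-180°,180°])

119.999 90.003 149.998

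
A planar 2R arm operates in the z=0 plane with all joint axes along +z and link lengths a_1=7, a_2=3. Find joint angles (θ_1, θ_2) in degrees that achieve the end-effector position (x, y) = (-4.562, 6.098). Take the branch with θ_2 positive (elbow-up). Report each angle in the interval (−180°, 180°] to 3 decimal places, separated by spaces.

cos θ_2 = (57.9974−7²−3²)/(2·7·3) = -0.0001; θ_2 = 90.0035° (elbow-up)
β = atan2(6.0980,-4.5620) = 126.8007°; ψ = atan2(3.0000,6.9998) = 23.1991°
θ_1 = β − ψ = 103.6016°

103.602 90.003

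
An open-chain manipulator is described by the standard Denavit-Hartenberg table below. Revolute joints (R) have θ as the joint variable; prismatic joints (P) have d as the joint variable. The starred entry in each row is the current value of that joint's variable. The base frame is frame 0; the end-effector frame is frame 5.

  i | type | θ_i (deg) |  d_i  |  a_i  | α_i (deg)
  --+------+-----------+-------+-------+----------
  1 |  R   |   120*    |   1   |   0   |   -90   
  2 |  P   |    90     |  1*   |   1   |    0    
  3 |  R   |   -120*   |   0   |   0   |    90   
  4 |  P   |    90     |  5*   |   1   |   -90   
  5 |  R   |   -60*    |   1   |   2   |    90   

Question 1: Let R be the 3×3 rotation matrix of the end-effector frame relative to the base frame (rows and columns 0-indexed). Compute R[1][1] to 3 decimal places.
-0.750

End-effector y-axis (col 1 of R) = (0.4330,-0.7500,-0.5000)
R[1][1] = -0.7500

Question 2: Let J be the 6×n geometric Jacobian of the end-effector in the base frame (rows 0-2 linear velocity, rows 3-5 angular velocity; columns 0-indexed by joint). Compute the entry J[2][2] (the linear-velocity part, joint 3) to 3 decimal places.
axis z_2 = (-0.8660,-0.5000,0.0000); lever o_n−o_2 = (0.3840,-4.6651,5.3301)
cross product → J_v[:, 2] = (-2.6651,4.6160,4.2321)
J_ω[:, 2] = z_2
entry J[2][2] = 4.2321

4.232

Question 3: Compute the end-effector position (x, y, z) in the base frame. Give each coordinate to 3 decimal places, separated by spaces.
after link 1: o_1 = (0.0000, 0.0000, 1.0000)
after link 2: o_2 = (-0.8660, -0.5000, 0.0000)
after link 3: o_3 = (-0.8660, -0.5000, 0.0000)
after link 4: o_4 = (-0.4821, -3.1651, 4.3301)
after link 5: o_5 = (-0.4821, -5.1651, 5.3301)

-0.482 -5.165 5.330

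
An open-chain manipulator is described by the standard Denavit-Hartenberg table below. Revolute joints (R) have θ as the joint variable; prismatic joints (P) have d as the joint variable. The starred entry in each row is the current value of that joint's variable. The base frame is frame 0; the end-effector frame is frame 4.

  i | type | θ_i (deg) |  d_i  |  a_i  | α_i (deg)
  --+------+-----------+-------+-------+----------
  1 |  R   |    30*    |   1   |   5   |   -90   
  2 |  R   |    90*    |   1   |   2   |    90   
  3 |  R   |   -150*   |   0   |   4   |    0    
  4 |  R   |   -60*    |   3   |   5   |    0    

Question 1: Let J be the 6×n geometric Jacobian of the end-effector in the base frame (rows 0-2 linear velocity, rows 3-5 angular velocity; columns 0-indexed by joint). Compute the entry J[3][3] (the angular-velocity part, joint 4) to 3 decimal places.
0.866

axis z_3 = (0.8660,0.5000,0.0000); lever o_n−o_3 = (1.3481,3.6651,4.3301)
cross product → J_v[:, 3] = (2.1651,-3.7500,2.5000)
J_ω[:, 3] = z_3
entry J[3][3] = 0.8660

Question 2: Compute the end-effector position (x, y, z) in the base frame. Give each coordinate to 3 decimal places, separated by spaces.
6.178 5.299 6.794

after link 1: o_1 = (4.3301, 2.5000, 1.0000)
after link 2: o_2 = (3.8301, 3.3660, -1.0000)
after link 3: o_3 = (4.8301, 1.6340, 2.4641)
after link 4: o_4 = (6.1782, 5.2990, 6.7942)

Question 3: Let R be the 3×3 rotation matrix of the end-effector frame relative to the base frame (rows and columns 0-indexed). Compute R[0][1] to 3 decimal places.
End-effector y-axis (col 1 of R) = (0.4330,-0.7500,0.5000)
R[0][1] = 0.4330

0.433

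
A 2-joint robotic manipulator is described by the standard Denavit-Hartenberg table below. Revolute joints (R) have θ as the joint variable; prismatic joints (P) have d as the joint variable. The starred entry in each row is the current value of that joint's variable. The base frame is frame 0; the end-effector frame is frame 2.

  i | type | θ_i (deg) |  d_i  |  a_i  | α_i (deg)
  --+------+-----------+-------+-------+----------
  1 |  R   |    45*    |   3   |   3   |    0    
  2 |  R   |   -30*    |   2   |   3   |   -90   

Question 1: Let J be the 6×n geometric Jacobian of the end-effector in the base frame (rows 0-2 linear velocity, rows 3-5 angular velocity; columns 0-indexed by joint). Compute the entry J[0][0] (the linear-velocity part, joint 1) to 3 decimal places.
axis z_0 = ẑ; lever o_n−o_0 = (5.0191,2.8978,5.0000)
cross product → J_v[:, 0] = (-2.8978,5.0191,0.0000)
J_ω[:, 0] = z_0
entry J[0][0] = -2.8978

-2.898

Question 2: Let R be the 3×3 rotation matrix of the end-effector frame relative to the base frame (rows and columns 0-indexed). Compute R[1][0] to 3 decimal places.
0.259

End-effector x-axis (col 0 of R) = (0.9659,0.2588,0.0000)
R[1][0] = 0.2588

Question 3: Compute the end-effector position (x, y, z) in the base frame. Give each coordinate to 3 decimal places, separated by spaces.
after link 1: o_1 = (2.1213, 2.1213, 3.0000)
after link 2: o_2 = (5.0191, 2.8978, 5.0000)

5.019 2.898 5.000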